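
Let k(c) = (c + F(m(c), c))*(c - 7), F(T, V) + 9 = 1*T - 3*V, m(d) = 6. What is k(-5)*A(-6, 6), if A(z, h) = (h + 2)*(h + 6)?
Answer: -8064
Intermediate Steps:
F(T, V) = -9 + T - 3*V (F(T, V) = -9 + (1*T - 3*V) = -9 + (T - 3*V) = -9 + T - 3*V)
A(z, h) = (2 + h)*(6 + h)
k(c) = (-7 + c)*(-3 - 2*c) (k(c) = (c + (-9 + 6 - 3*c))*(c - 7) = (c + (-3 - 3*c))*(-7 + c) = (-3 - 2*c)*(-7 + c) = (-7 + c)*(-3 - 2*c))
k(-5)*A(-6, 6) = (21 - 2*(-5)**2 + 11*(-5))*(12 + 6**2 + 8*6) = (21 - 2*25 - 55)*(12 + 36 + 48) = (21 - 50 - 55)*96 = -84*96 = -8064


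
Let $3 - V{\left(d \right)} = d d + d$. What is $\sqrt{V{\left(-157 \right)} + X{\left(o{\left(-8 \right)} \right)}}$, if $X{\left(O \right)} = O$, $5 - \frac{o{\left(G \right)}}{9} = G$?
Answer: $6 i \sqrt{677} \approx 156.12 i$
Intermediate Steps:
$o{\left(G \right)} = 45 - 9 G$
$V{\left(d \right)} = 3 - d - d^{2}$ ($V{\left(d \right)} = 3 - \left(d d + d\right) = 3 - \left(d^{2} + d\right) = 3 - \left(d + d^{2}\right) = 3 - d - d^{2}$)
$\sqrt{V{\left(-157 \right)} + X{\left(o{\left(-8 \right)} \right)}} = \sqrt{\left(3 - -157 - \left(-157\right)^{2}\right) + \left(45 - -72\right)} = \sqrt{\left(3 + 157 - 24649\right) + \left(45 + 72\right)} = \sqrt{\left(3 + 157 - 24649\right) + 117} = \sqrt{-24489 + 117} = \sqrt{-24372} = 6 i \sqrt{677}$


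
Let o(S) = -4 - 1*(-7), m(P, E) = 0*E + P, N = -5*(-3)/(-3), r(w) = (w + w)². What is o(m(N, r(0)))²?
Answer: 9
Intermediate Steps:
r(w) = 4*w² (r(w) = (2*w)² = 4*w²)
N = -5 (N = 15*(-⅓) = -5)
m(P, E) = P (m(P, E) = 0 + P = P)
o(S) = 3 (o(S) = -4 + 7 = 3)
o(m(N, r(0)))² = 3² = 9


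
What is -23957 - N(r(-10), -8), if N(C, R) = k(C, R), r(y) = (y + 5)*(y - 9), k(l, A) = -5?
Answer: -23952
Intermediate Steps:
r(y) = (-9 + y)*(5 + y) (r(y) = (5 + y)*(-9 + y) = (-9 + y)*(5 + y))
N(C, R) = -5
-23957 - N(r(-10), -8) = -23957 - 1*(-5) = -23957 + 5 = -23952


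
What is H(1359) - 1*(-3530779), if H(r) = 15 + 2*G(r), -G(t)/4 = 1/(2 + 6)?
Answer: 3530793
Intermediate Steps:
G(t) = -½ (G(t) = -4/(2 + 6) = -4/8 = -4*⅛ = -½)
H(r) = 14 (H(r) = 15 + 2*(-½) = 15 - 1 = 14)
H(1359) - 1*(-3530779) = 14 - 1*(-3530779) = 14 + 3530779 = 3530793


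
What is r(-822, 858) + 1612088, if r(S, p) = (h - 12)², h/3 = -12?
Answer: 1614392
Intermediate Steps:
h = -36 (h = 3*(-12) = -36)
r(S, p) = 2304 (r(S, p) = (-36 - 12)² = (-48)² = 2304)
r(-822, 858) + 1612088 = 2304 + 1612088 = 1614392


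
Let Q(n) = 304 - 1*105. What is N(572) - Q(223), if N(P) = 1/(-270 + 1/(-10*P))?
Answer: -307341519/1544401 ≈ -199.00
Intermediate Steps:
N(P) = 1/(-270 - 1/(10*P))
Q(n) = 199 (Q(n) = 304 - 105 = 199)
N(572) - Q(223) = -10*572/(1 + 2700*572) - 1*199 = -10*572/(1 + 1544400) - 199 = -10*572/1544401 - 199 = -10*572*1/1544401 - 199 = -5720/1544401 - 199 = -307341519/1544401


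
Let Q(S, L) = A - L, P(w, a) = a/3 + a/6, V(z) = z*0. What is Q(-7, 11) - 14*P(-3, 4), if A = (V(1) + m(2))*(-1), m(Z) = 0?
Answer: -39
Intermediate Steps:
V(z) = 0
P(w, a) = a/2 (P(w, a) = a*(⅓) + a*(⅙) = a/3 + a/6 = a/2)
A = 0 (A = (0 + 0)*(-1) = 0*(-1) = 0)
Q(S, L) = -L (Q(S, L) = 0 - L = -L)
Q(-7, 11) - 14*P(-3, 4) = -1*11 - 7*4 = -11 - 14*2 = -11 - 28 = -39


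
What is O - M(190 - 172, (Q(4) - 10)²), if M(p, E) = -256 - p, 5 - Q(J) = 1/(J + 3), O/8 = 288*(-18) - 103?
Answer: -42022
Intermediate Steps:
O = -42296 (O = 8*(288*(-18) - 103) = 8*(-5184 - 103) = 8*(-5287) = -42296)
Q(J) = 5 - 1/(3 + J) (Q(J) = 5 - 1/(J + 3) = 5 - 1/(3 + J))
O - M(190 - 172, (Q(4) - 10)²) = -42296 - (-256 - (190 - 172)) = -42296 - (-256 - 1*18) = -42296 - (-256 - 18) = -42296 - 1*(-274) = -42296 + 274 = -42022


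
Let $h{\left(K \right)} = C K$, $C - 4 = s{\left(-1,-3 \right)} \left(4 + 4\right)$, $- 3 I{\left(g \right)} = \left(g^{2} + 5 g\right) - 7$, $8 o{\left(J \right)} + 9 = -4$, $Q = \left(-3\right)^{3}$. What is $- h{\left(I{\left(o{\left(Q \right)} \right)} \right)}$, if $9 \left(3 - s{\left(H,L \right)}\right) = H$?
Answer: $- \frac{51935}{432} \approx -120.22$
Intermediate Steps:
$s{\left(H,L \right)} = 3 - \frac{H}{9}$
$Q = -27$
$o{\left(J \right)} = - \frac{13}{8}$ ($o{\left(J \right)} = - \frac{9}{8} + \frac{1}{8} \left(-4\right) = - \frac{9}{8} - \frac{1}{2} = - \frac{13}{8}$)
$I{\left(g \right)} = \frac{7}{3} - \frac{5 g}{3} - \frac{g^{2}}{3}$ ($I{\left(g \right)} = - \frac{\left(g^{2} + 5 g\right) - 7}{3} = - \frac{-7 + g^{2} + 5 g}{3} = \frac{7}{3} - \frac{5 g}{3} - \frac{g^{2}}{3}$)
$C = \frac{260}{9}$ ($C = 4 + \left(3 - - \frac{1}{9}\right) \left(4 + 4\right) = 4 + \left(3 + \frac{1}{9}\right) 8 = 4 + \frac{28}{9} \cdot 8 = 4 + \frac{224}{9} = \frac{260}{9} \approx 28.889$)
$h{\left(K \right)} = \frac{260 K}{9}$
$- h{\left(I{\left(o{\left(Q \right)} \right)} \right)} = - \frac{260 \left(\frac{7}{3} - - \frac{65}{24} - \frac{\left(- \frac{13}{8}\right)^{2}}{3}\right)}{9} = - \frac{260 \left(\frac{7}{3} + \frac{65}{24} - \frac{169}{192}\right)}{9} = - \frac{260 \cdot 799}{9 \cdot 192} = \left(-1\right) \frac{51935}{432} = - \frac{51935}{432}$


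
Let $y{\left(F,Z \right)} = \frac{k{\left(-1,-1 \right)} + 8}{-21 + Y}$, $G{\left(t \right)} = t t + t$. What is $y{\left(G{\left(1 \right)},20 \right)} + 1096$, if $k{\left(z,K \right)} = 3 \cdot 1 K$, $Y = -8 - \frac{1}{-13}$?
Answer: $\frac{412031}{376} \approx 1095.8$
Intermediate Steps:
$G{\left(t \right)} = t + t^{2}$ ($G{\left(t \right)} = t^{2} + t = t + t^{2}$)
$Y = - \frac{103}{13}$ ($Y = -8 - - \frac{1}{13} = -8 + \frac{1}{13} = - \frac{103}{13} \approx -7.9231$)
$k{\left(z,K \right)} = 3 K$
$y{\left(F,Z \right)} = - \frac{65}{376}$ ($y{\left(F,Z \right)} = \frac{3 \left(-1\right) + 8}{-21 - \frac{103}{13}} = \frac{-3 + 8}{- \frac{376}{13}} = 5 \left(- \frac{13}{376}\right) = - \frac{65}{376}$)
$y{\left(G{\left(1 \right)},20 \right)} + 1096 = - \frac{65}{376} + 1096 = \frac{412031}{376}$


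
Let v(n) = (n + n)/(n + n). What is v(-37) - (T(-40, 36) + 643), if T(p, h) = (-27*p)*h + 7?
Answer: -39529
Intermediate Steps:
T(p, h) = 7 - 27*h*p (T(p, h) = -27*h*p + 7 = 7 - 27*h*p)
v(n) = 1 (v(n) = (2*n)/((2*n)) = (2*n)*(1/(2*n)) = 1)
v(-37) - (T(-40, 36) + 643) = 1 - ((7 - 27*36*(-40)) + 643) = 1 - ((7 + 38880) + 643) = 1 - (38887 + 643) = 1 - 1*39530 = 1 - 39530 = -39529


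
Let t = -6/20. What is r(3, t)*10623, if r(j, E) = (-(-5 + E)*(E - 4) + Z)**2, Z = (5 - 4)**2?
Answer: 50438439543/10000 ≈ 5.0438e+6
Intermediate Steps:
Z = 1 (Z = 1**2 = 1)
t = -3/10 (t = -6*1/20 = -3/10 ≈ -0.30000)
r(j, E) = (1 - (-5 + E)*(-4 + E))**2 (r(j, E) = (-(-5 + E)*(E - 4) + 1)**2 = (-(-5 + E)*(-4 + E) + 1)**2 = (1 - (-5 + E)*(-4 + E))**2)
r(3, t)*10623 = (19 + (-3/10)**2 - 9*(-3/10))**2*10623 = (19 + 9/100 + 27/10)**2*10623 = (2179/100)**2*10623 = (4748041/10000)*10623 = 50438439543/10000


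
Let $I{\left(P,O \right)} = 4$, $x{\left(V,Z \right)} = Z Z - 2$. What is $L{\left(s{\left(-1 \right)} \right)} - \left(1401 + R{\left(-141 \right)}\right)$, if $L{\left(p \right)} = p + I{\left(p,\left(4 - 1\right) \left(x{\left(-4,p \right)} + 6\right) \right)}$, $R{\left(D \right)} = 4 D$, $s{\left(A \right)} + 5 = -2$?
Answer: $-840$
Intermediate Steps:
$x{\left(V,Z \right)} = -2 + Z^{2}$ ($x{\left(V,Z \right)} = Z^{2} - 2 = -2 + Z^{2}$)
$s{\left(A \right)} = -7$ ($s{\left(A \right)} = -5 - 2 = -7$)
$L{\left(p \right)} = 4 + p$ ($L{\left(p \right)} = p + 4 = 4 + p$)
$L{\left(s{\left(-1 \right)} \right)} - \left(1401 + R{\left(-141 \right)}\right) = \left(4 - 7\right) - \left(1401 + 4 \left(-141\right)\right) = -3 - \left(1401 - 564\right) = -3 - 837 = -840$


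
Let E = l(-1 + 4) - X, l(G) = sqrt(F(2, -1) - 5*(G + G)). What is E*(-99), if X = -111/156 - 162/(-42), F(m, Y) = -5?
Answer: 113355/364 - 99*I*sqrt(35) ≈ 311.42 - 585.69*I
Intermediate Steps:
X = 1145/364 (X = -111*1/156 - 162*(-1/42) = -37/52 + 27/7 = 1145/364 ≈ 3.1456)
l(G) = sqrt(-5 - 10*G) (l(G) = sqrt(-5 - 5*(G + G)) = sqrt(-5 - 10*G))
E = -1145/364 + I*sqrt(35) (E = sqrt(-5 - 10*(-1 + 4)) - 1*1145/364 = sqrt(-5 - 10*3) - 1145/364 = sqrt(-5 - 30) - 1145/364 = sqrt(-35) - 1145/364 = I*sqrt(35) - 1145/364 = -1145/364 + I*sqrt(35) ≈ -3.1456 + 5.9161*I)
E*(-99) = (-1145/364 + I*sqrt(35))*(-99) = 113355/364 - 99*I*sqrt(35)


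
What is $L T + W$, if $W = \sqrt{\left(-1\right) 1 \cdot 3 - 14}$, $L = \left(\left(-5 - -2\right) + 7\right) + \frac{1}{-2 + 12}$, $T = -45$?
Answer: $- \frac{369}{2} + i \sqrt{17} \approx -184.5 + 4.1231 i$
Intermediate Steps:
$L = \frac{41}{10}$ ($L = \left(\left(-5 + 2\right) + 7\right) + \frac{1}{10} = \left(-3 + 7\right) + \frac{1}{10} = 4 + \frac{1}{10} = \frac{41}{10} \approx 4.1$)
$W = i \sqrt{17}$ ($W = \sqrt{\left(-1\right) 3 - 14} = \sqrt{-3 - 14} = \sqrt{-17} = i \sqrt{17} \approx 4.1231 i$)
$L T + W = \frac{41}{10} \left(-45\right) + i \sqrt{17} = - \frac{369}{2} + i \sqrt{17}$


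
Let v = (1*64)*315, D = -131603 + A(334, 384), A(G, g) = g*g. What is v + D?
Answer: 36013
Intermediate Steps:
A(G, g) = g**2
D = 15853 (D = -131603 + 384**2 = -131603 + 147456 = 15853)
v = 20160 (v = 64*315 = 20160)
v + D = 20160 + 15853 = 36013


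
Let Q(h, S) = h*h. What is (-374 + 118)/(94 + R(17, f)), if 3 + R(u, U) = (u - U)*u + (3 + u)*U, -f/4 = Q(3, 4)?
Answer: -16/17 ≈ -0.94118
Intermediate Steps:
Q(h, S) = h²
f = -36 (f = -4*3² = -4*9 = -36)
R(u, U) = -3 + U*(3 + u) + u*(u - U) (R(u, U) = -3 + ((u - U)*u + (3 + u)*U) = -3 + (u*(u - U) + U*(3 + u)) = -3 + (U*(3 + u) + u*(u - U)) = -3 + U*(3 + u) + u*(u - U))
(-374 + 118)/(94 + R(17, f)) = (-374 + 118)/(94 + (-3 + 17² + 3*(-36))) = -256/(94 + (-3 + 289 - 108)) = -256/(94 + 178) = -256/272 = -256*1/272 = -16/17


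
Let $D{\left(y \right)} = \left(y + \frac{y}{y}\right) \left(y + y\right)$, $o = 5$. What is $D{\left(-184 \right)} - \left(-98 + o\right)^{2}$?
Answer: $58695$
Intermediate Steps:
$D{\left(y \right)} = 2 y \left(1 + y\right)$ ($D{\left(y \right)} = \left(y + 1\right) 2 y = \left(1 + y\right) 2 y = 2 y \left(1 + y\right)$)
$D{\left(-184 \right)} - \left(-98 + o\right)^{2} = 2 \left(-184\right) \left(1 - 184\right) - \left(-98 + 5\right)^{2} = 2 \left(-184\right) \left(-183\right) - \left(-93\right)^{2} = 67344 - 8649 = 58695$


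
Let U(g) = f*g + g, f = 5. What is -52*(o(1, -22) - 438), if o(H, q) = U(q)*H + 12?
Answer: 29016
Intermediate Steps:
U(g) = 6*g (U(g) = 5*g + g = 6*g)
o(H, q) = 12 + 6*H*q (o(H, q) = (6*q)*H + 12 = 6*H*q + 12 = 12 + 6*H*q)
-52*(o(1, -22) - 438) = -52*((12 + 6*1*(-22)) - 438) = -52*((12 - 132) - 438) = -52*(-120 - 438) = -52*(-558) = 29016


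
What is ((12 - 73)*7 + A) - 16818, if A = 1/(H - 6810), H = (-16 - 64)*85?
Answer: -234704451/13610 ≈ -17245.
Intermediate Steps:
H = -6800 (H = -80*85 = -6800)
A = -1/13610 (A = 1/(-6800 - 6810) = 1/(-13610) = -1/13610 ≈ -7.3475e-5)
((12 - 73)*7 + A) - 16818 = ((12 - 73)*7 - 1/13610) - 16818 = (-61*7 - 1/13610) - 16818 = (-427 - 1/13610) - 16818 = -5811471/13610 - 16818 = -234704451/13610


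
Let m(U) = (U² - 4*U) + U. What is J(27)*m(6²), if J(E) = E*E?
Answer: 866052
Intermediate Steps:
J(E) = E²
m(U) = U² - 3*U
J(27)*m(6²) = 27²*(6²*(-3 + 6²)) = 729*(36*(-3 + 36)) = 729*(36*33) = 729*1188 = 866052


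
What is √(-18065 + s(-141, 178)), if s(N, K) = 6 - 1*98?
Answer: I*√18157 ≈ 134.75*I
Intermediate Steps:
s(N, K) = -92 (s(N, K) = 6 - 98 = -92)
√(-18065 + s(-141, 178)) = √(-18065 - 92) = √(-18157) = I*√18157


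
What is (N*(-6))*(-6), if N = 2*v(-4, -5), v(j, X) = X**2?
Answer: 1800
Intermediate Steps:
N = 50 (N = 2*(-5)**2 = 2*25 = 50)
(N*(-6))*(-6) = (50*(-6))*(-6) = -300*(-6) = 1800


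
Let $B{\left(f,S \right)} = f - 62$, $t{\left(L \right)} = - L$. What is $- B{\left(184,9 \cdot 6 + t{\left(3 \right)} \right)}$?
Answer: $-122$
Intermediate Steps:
$B{\left(f,S \right)} = -62 + f$ ($B{\left(f,S \right)} = f - 62 = -62 + f$)
$- B{\left(184,9 \cdot 6 + t{\left(3 \right)} \right)} = - (-62 + 184) = \left(-1\right) 122 = -122$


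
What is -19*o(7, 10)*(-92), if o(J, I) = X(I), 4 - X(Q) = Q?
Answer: -10488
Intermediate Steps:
X(Q) = 4 - Q
o(J, I) = 4 - I
-19*o(7, 10)*(-92) = -19*(4 - 1*10)*(-92) = -19*(4 - 10)*(-92) = -19*(-6)*(-92) = 114*(-92) = -10488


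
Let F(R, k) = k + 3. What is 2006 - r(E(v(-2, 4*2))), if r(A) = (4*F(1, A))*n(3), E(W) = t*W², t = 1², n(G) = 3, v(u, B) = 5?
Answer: 1670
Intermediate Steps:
F(R, k) = 3 + k
t = 1
E(W) = W² (E(W) = 1*W² = W²)
r(A) = 36 + 12*A (r(A) = (4*(3 + A))*3 = (12 + 4*A)*3 = 36 + 12*A)
2006 - r(E(v(-2, 4*2))) = 2006 - (36 + 12*5²) = 2006 - (36 + 12*25) = 2006 - (36 + 300) = 2006 - 1*336 = 2006 - 336 = 1670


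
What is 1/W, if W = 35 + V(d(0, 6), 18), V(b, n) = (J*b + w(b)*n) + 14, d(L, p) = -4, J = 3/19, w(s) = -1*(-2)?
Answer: 19/1603 ≈ 0.011853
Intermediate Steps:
w(s) = 2
J = 3/19 (J = 3*(1/19) = 3/19 ≈ 0.15789)
V(b, n) = 14 + 2*n + 3*b/19 (V(b, n) = (3*b/19 + 2*n) + 14 = (2*n + 3*b/19) + 14 = 14 + 2*n + 3*b/19)
W = 1603/19 (W = 35 + (14 + 2*18 + (3/19)*(-4)) = 35 + (14 + 36 - 12/19) = 35 + 938/19 = 1603/19 ≈ 84.368)
1/W = 1/(1603/19) = 19/1603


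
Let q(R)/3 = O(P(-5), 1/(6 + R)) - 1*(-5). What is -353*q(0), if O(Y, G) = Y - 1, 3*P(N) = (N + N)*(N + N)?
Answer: -39536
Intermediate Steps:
P(N) = 4*N²/3 (P(N) = ((N + N)*(N + N))/3 = ((2*N)*(2*N))/3 = (4*N²)/3 = 4*N²/3)
O(Y, G) = -1 + Y
q(R) = 112 (q(R) = 3*((-1 + (4/3)*(-5)²) - 1*(-5)) = 3*((-1 + (4/3)*25) + 5) = 3*((-1 + 100/3) + 5) = 3*(97/3 + 5) = 3*(112/3) = 112)
-353*q(0) = -353*112 = -39536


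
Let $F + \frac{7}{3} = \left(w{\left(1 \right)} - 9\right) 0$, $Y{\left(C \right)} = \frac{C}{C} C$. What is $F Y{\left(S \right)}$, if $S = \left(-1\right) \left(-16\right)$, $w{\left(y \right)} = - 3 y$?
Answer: $- \frac{112}{3} \approx -37.333$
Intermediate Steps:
$S = 16$
$Y{\left(C \right)} = C$ ($Y{\left(C \right)} = 1 C = C$)
$F = - \frac{7}{3}$ ($F = - \frac{7}{3} + \left(\left(-3\right) 1 - 9\right) 0 = - \frac{7}{3} + \left(-3 - 9\right) 0 = - \frac{7}{3} - 0 = - \frac{7}{3} + 0 = - \frac{7}{3} \approx -2.3333$)
$F Y{\left(S \right)} = \left(- \frac{7}{3}\right) 16 = - \frac{112}{3}$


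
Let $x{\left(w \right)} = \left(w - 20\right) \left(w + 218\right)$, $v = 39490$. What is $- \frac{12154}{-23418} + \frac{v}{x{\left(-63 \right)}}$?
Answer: $- \frac{76841561}{30127257} \approx -2.5506$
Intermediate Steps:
$x{\left(w \right)} = \left(-20 + w\right) \left(218 + w\right)$
$- \frac{12154}{-23418} + \frac{v}{x{\left(-63 \right)}} = - \frac{12154}{-23418} + \frac{39490}{-4360 + \left(-63\right)^{2} + 198 \left(-63\right)} = \left(-12154\right) \left(- \frac{1}{23418}\right) + \frac{39490}{-4360 + 3969 - 12474} = \frac{6077}{11709} + \frac{39490}{-12865} = \frac{6077}{11709} + 39490 \left(- \frac{1}{12865}\right) = \frac{6077}{11709} - \frac{7898}{2573} = - \frac{76841561}{30127257}$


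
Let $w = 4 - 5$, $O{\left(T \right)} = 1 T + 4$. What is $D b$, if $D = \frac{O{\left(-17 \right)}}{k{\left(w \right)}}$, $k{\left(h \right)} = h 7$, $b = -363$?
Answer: $- \frac{4719}{7} \approx -674.14$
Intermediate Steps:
$O{\left(T \right)} = 4 + T$ ($O{\left(T \right)} = T + 4 = 4 + T$)
$w = -1$ ($w = 4 - 5 = -1$)
$k{\left(h \right)} = 7 h$
$D = \frac{13}{7}$ ($D = \frac{4 - 17}{7 \left(-1\right)} = - \frac{13}{-7} = \left(-13\right) \left(- \frac{1}{7}\right) = \frac{13}{7} \approx 1.8571$)
$D b = \frac{13}{7} \left(-363\right) = - \frac{4719}{7}$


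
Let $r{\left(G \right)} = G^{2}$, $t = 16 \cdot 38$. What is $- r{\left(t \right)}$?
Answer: $-369664$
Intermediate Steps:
$t = 608$
$- r{\left(t \right)} = - 608^{2} = \left(-1\right) 369664 = -369664$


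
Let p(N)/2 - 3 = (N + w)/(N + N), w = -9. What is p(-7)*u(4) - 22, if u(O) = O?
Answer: 78/7 ≈ 11.143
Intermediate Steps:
p(N) = 6 + (-9 + N)/N (p(N) = 6 + 2*((N - 9)/(N + N)) = 6 + 2*((-9 + N)/((2*N))) = 6 + 2*((-9 + N)*(1/(2*N))) = 6 + 2*((-9 + N)/(2*N)) = 6 + (-9 + N)/N)
p(-7)*u(4) - 22 = (7 - 9/(-7))*4 - 22 = (7 - 9*(-⅐))*4 - 22 = (7 + 9/7)*4 - 22 = (58/7)*4 - 22 = 232/7 - 22 = 78/7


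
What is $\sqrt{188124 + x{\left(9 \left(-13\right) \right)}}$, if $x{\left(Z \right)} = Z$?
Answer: $\sqrt{188007} \approx 433.6$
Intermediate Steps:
$\sqrt{188124 + x{\left(9 \left(-13\right) \right)}} = \sqrt{188124 + 9 \left(-13\right)} = \sqrt{188124 - 117} = \sqrt{188007}$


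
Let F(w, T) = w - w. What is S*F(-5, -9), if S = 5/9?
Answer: 0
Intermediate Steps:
F(w, T) = 0
S = 5/9 (S = 5*(1/9) = 5/9 ≈ 0.55556)
S*F(-5, -9) = (5/9)*0 = 0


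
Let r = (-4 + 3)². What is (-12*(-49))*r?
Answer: 588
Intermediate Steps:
r = 1 (r = (-1)² = 1)
(-12*(-49))*r = -12*(-49)*1 = 588*1 = 588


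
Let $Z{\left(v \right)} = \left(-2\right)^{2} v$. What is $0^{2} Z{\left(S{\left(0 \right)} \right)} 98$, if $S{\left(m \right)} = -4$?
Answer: $0$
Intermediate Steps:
$Z{\left(v \right)} = 4 v$
$0^{2} Z{\left(S{\left(0 \right)} \right)} 98 = 0^{2} \cdot 4 \left(-4\right) 98 = 0 \left(-16\right) 98 = 0 \cdot 98 = 0$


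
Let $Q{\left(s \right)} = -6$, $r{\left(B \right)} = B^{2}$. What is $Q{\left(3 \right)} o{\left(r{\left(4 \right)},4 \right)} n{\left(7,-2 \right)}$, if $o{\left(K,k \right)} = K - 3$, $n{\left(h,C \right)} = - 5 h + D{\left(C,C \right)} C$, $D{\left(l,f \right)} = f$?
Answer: $2418$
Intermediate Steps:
$n{\left(h,C \right)} = C^{2} - 5 h$ ($n{\left(h,C \right)} = - 5 h + C C = - 5 h + C^{2} = C^{2} - 5 h$)
$o{\left(K,k \right)} = -3 + K$
$Q{\left(3 \right)} o{\left(r{\left(4 \right)},4 \right)} n{\left(7,-2 \right)} = - 6 \left(-3 + 4^{2}\right) \left(\left(-2\right)^{2} - 35\right) = - 6 \left(-3 + 16\right) \left(4 - 35\right) = \left(-6\right) 13 \left(-31\right) = \left(-78\right) \left(-31\right) = 2418$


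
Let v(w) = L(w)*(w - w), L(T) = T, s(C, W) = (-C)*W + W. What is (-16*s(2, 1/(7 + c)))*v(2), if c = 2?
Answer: 0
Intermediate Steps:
s(C, W) = W - C*W (s(C, W) = -C*W + W = W - C*W)
v(w) = 0 (v(w) = w*(w - w) = w*0 = 0)
(-16*s(2, 1/(7 + c)))*v(2) = -16*(1 - 1*2)/(7 + 2)*0 = -16*(1 - 2)/9*0 = -16*(-1)/9*0 = -16*(-1/9)*0 = (16/9)*0 = 0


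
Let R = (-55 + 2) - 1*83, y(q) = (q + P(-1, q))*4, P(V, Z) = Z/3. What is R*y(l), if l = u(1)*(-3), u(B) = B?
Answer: 2176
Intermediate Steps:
l = -3 (l = 1*(-3) = -3)
P(V, Z) = Z/3 (P(V, Z) = Z*(⅓) = Z/3)
y(q) = 16*q/3 (y(q) = (q + q/3)*4 = (4*q/3)*4 = 16*q/3)
R = -136 (R = -53 - 83 = -136)
R*y(l) = -2176*(-3)/3 = -136*(-16) = 2176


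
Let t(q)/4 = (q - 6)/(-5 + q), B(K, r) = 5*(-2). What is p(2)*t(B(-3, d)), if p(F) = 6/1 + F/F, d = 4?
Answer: 448/15 ≈ 29.867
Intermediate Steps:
B(K, r) = -10
p(F) = 7 (p(F) = 6*1 + 1 = 6 + 1 = 7)
t(q) = 4*(-6 + q)/(-5 + q) (t(q) = 4*((q - 6)/(-5 + q)) = 4*((-6 + q)/(-5 + q)) = 4*(-6 + q)/(-5 + q))
p(2)*t(B(-3, d)) = 7*(4*(-6 - 10)/(-5 - 10)) = 7*(4*(-16)/(-15)) = 7*(4*(-1/15)*(-16)) = 7*(64/15) = 448/15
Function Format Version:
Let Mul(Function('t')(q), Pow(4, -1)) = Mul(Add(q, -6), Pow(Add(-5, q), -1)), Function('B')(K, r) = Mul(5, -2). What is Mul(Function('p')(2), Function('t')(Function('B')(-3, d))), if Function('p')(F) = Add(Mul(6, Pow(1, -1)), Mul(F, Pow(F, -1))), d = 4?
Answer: Rational(448, 15) ≈ 29.867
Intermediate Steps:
Function('B')(K, r) = -10
Function('p')(F) = 7 (Function('p')(F) = Add(Mul(6, 1), 1) = Add(6, 1) = 7)
Function('t')(q) = Mul(4, Pow(Add(-5, q), -1), Add(-6, q)) (Function('t')(q) = Mul(4, Mul(Add(q, -6), Pow(Add(-5, q), -1))) = Mul(4, Mul(Add(-6, q), Pow(Add(-5, q), -1))) = Mul(4, Mul(Pow(Add(-5, q), -1), Add(-6, q))) = Mul(4, Pow(Add(-5, q), -1), Add(-6, q)))
Mul(Function('p')(2), Function('t')(Function('B')(-3, d))) = Mul(7, Mul(4, Pow(Add(-5, -10), -1), Add(-6, -10))) = Mul(7, Mul(4, Pow(-15, -1), -16)) = Mul(7, Mul(4, Rational(-1, 15), -16)) = Mul(7, Rational(64, 15)) = Rational(448, 15)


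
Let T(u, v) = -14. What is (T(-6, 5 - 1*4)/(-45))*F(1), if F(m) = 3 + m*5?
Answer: 112/45 ≈ 2.4889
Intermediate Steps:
F(m) = 3 + 5*m
(T(-6, 5 - 1*4)/(-45))*F(1) = (-14/(-45))*(3 + 5*1) = (-14*(-1/45))*(3 + 5) = (14/45)*8 = 112/45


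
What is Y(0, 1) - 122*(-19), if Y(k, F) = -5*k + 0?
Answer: 2318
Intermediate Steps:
Y(k, F) = -5*k
Y(0, 1) - 122*(-19) = -5*0 - 122*(-19) = 0 + 2318 = 2318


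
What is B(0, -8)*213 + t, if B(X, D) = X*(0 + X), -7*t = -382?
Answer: 382/7 ≈ 54.571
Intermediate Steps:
t = 382/7 (t = -1/7*(-382) = 382/7 ≈ 54.571)
B(X, D) = X**2 (B(X, D) = X*X = X**2)
B(0, -8)*213 + t = 0**2*213 + 382/7 = 0*213 + 382/7 = 0 + 382/7 = 382/7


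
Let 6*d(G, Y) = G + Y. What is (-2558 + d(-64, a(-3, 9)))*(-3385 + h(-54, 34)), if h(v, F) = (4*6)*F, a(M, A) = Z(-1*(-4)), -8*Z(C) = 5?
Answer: 316760269/48 ≈ 6.5992e+6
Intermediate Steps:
Z(C) = -5/8 (Z(C) = -1/8*5 = -5/8)
a(M, A) = -5/8
d(G, Y) = G/6 + Y/6 (d(G, Y) = (G + Y)/6 = G/6 + Y/6)
h(v, F) = 24*F
(-2558 + d(-64, a(-3, 9)))*(-3385 + h(-54, 34)) = (-2558 + ((1/6)*(-64) + (1/6)*(-5/8)))*(-3385 + 24*34) = (-2558 + (-32/3 - 5/48))*(-3385 + 816) = (-2558 - 517/48)*(-2569) = -123301/48*(-2569) = 316760269/48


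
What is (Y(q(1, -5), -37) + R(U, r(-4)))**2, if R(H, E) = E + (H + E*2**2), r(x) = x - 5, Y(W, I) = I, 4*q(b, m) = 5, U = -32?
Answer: 12996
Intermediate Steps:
q(b, m) = 5/4 (q(b, m) = (1/4)*5 = 5/4)
r(x) = -5 + x
R(H, E) = H + 5*E (R(H, E) = E + (H + E*4) = E + (H + 4*E) = H + 5*E)
(Y(q(1, -5), -37) + R(U, r(-4)))**2 = (-37 + (-32 + 5*(-5 - 4)))**2 = (-37 + (-32 + 5*(-9)))**2 = (-37 + (-32 - 45))**2 = (-37 - 77)**2 = (-114)**2 = 12996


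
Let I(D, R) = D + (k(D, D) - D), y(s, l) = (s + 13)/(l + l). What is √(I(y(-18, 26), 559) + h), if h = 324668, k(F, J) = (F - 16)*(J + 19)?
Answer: √877079501/52 ≈ 569.53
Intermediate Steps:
k(F, J) = (-16 + F)*(19 + J)
y(s, l) = (13 + s)/(2*l) (y(s, l) = (13 + s)/((2*l)) = (13 + s)*(1/(2*l)) = (13 + s)/(2*l))
I(D, R) = -304 + D² + 3*D (I(D, R) = D + ((-304 - 16*D + 19*D + D*D) - D) = D + ((-304 - 16*D + 19*D + D²) - D) = D + ((-304 + D² + 3*D) - D) = D + (-304 + D² + 2*D) = -304 + D² + 3*D)
√(I(y(-18, 26), 559) + h) = √((-304 + ((½)*(13 - 18)/26)² + 3*((½)*(13 - 18)/26)) + 324668) = √((-304 + ((½)*(1/26)*(-5))² + 3*((½)*(1/26)*(-5))) + 324668) = √((-304 + (-5/52)² + 3*(-5/52)) + 324668) = √((-304 + 25/2704 - 15/52) + 324668) = √(-822771/2704 + 324668) = √(877079501/2704) = √877079501/52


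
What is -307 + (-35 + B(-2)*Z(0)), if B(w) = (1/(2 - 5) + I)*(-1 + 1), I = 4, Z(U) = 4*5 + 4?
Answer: -342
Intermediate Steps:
Z(U) = 24 (Z(U) = 20 + 4 = 24)
B(w) = 0 (B(w) = (1/(2 - 5) + 4)*(-1 + 1) = (1/(-3) + 4)*0 = (-⅓ + 4)*0 = (11/3)*0 = 0)
-307 + (-35 + B(-2)*Z(0)) = -307 + (-35 + 0*24) = -307 + (-35 + 0) = -307 - 35 = -342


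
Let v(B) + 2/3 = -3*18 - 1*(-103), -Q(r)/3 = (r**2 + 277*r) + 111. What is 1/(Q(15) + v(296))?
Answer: -3/40274 ≈ -7.4490e-5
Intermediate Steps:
Q(r) = -333 - 831*r - 3*r**2 (Q(r) = -3*((r**2 + 277*r) + 111) = -3*(111 + r**2 + 277*r) = -333 - 831*r - 3*r**2)
v(B) = 145/3 (v(B) = -2/3 + (-3*18 - 1*(-103)) = -2/3 + (-54 + 103) = -2/3 + 49 = 145/3)
1/(Q(15) + v(296)) = 1/((-333 - 831*15 - 3*15**2) + 145/3) = 1/((-333 - 12465 - 3*225) + 145/3) = 1/((-333 - 12465 - 675) + 145/3) = 1/(-13473 + 145/3) = 1/(-40274/3) = -3/40274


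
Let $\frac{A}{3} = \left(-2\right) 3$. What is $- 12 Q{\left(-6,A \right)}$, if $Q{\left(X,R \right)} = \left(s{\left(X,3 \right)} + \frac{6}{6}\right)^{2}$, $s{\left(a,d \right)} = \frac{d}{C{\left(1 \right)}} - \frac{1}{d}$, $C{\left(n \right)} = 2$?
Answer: $- \frac{169}{3} \approx -56.333$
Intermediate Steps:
$A = -18$ ($A = 3 \left(\left(-2\right) 3\right) = 3 \left(-6\right) = -18$)
$s{\left(a,d \right)} = \frac{d}{2} - \frac{1}{d}$
$Q{\left(X,R \right)} = \frac{169}{36}$ ($Q{\left(X,R \right)} = \left(\left(\frac{1}{2} \cdot 3 - \frac{1}{3}\right) + \frac{6}{6}\right)^{2} = \left(\left(\frac{3}{2} - \frac{1}{3}\right) + 6 \cdot \frac{1}{6}\right)^{2} = \left(\left(\frac{3}{2} - \frac{1}{3}\right) + 1\right)^{2} = \left(\frac{7}{6} + 1\right)^{2} = \left(\frac{13}{6}\right)^{2} = \frac{169}{36}$)
$- 12 Q{\left(-6,A \right)} = \left(-12\right) \frac{169}{36} = - \frac{169}{3}$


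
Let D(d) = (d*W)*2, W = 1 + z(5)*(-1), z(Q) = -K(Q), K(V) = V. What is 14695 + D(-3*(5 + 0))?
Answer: 14515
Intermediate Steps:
z(Q) = -Q
W = 6 (W = 1 - 1*5*(-1) = 1 - 5*(-1) = 1 + 5 = 6)
D(d) = 12*d (D(d) = (d*6)*2 = (6*d)*2 = 12*d)
14695 + D(-3*(5 + 0)) = 14695 + 12*(-3*(5 + 0)) = 14695 + 12*(-3*5) = 14695 + 12*(-15) = 14695 - 180 = 14515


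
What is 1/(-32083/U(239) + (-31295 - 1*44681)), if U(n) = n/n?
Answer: -1/108059 ≈ -9.2542e-6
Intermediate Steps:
U(n) = 1
1/(-32083/U(239) + (-31295 - 1*44681)) = 1/(-32083/1 + (-31295 - 1*44681)) = 1/(-32083*1 + (-31295 - 44681)) = 1/(-32083 - 75976) = 1/(-108059) = -1/108059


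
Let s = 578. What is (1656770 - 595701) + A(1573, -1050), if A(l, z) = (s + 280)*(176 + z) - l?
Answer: 309604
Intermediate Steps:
A(l, z) = 151008 - l + 858*z (A(l, z) = (578 + 280)*(176 + z) - l = 858*(176 + z) - l = (151008 + 858*z) - l = 151008 - l + 858*z)
(1656770 - 595701) + A(1573, -1050) = (1656770 - 595701) + (151008 - 1*1573 + 858*(-1050)) = 1061069 + (151008 - 1573 - 900900) = 1061069 - 751465 = 309604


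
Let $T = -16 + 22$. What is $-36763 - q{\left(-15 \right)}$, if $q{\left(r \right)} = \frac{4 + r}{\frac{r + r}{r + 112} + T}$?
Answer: $- \frac{20292109}{552} \approx -36761.0$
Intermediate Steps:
$T = 6$
$q{\left(r \right)} = \frac{4 + r}{6 + \frac{2 r}{112 + r}}$ ($q{\left(r \right)} = \frac{4 + r}{\frac{r + r}{r + 112} + 6} = \frac{4 + r}{\frac{2 r}{112 + r} + 6} = \frac{4 + r}{6 + \frac{2 r}{112 + r}}$)
$-36763 - q{\left(-15 \right)} = -36763 - \frac{448 + \left(-15\right)^{2} + 116 \left(-15\right)}{8 \left(84 - 15\right)} = -36763 - \frac{448 + 225 - 1740}{8 \cdot 69} = -36763 - \frac{1}{8} \cdot \frac{1}{69} \left(-1067\right) = -36763 - - \frac{1067}{552} = -36763 + \frac{1067}{552} = - \frac{20292109}{552}$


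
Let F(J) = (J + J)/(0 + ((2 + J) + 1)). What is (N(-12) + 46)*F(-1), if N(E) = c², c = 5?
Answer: -71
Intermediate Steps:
N(E) = 25 (N(E) = 5² = 25)
F(J) = 2*J/(3 + J) (F(J) = (2*J)/(0 + (3 + J)) = (2*J)/(3 + J) = 2*J/(3 + J))
(N(-12) + 46)*F(-1) = (25 + 46)*(2*(-1)/(3 - 1)) = 71*(2*(-1)/2) = 71*(2*(-1)*(½)) = 71*(-1) = -71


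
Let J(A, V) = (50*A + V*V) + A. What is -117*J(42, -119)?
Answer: -1907451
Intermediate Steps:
J(A, V) = V**2 + 51*A (J(A, V) = (50*A + V**2) + A = (V**2 + 50*A) + A = V**2 + 51*A)
-117*J(42, -119) = -117*((-119)**2 + 51*42) = -117*(14161 + 2142) = -117*16303 = -1907451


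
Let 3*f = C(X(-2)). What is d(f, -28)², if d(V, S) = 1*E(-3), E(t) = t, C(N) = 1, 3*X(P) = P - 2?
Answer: 9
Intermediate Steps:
X(P) = -⅔ + P/3 (X(P) = (P - 2)/3 = (-2 + P)/3 = -⅔ + P/3)
f = ⅓ (f = (⅓)*1 = ⅓ ≈ 0.33333)
d(V, S) = -3 (d(V, S) = 1*(-3) = -3)
d(f, -28)² = (-3)² = 9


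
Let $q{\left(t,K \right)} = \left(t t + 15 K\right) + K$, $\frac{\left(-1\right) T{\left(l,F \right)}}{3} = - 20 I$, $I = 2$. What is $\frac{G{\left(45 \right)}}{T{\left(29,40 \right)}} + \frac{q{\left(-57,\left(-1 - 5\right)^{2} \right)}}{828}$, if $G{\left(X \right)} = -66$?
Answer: $\frac{468}{115} \approx 4.0696$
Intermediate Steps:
$T{\left(l,F \right)} = 120$ ($T{\left(l,F \right)} = - 3 \left(\left(-20\right) 2\right) = \left(-3\right) \left(-40\right) = 120$)
$q{\left(t,K \right)} = t^{2} + 16 K$ ($q{\left(t,K \right)} = \left(t^{2} + 15 K\right) + K = t^{2} + 16 K$)
$\frac{G{\left(45 \right)}}{T{\left(29,40 \right)}} + \frac{q{\left(-57,\left(-1 - 5\right)^{2} \right)}}{828} = - \frac{66}{120} + \frac{\left(-57\right)^{2} + 16 \left(-1 - 5\right)^{2}}{828} = \left(-66\right) \frac{1}{120} + \left(3249 + 16 \left(-6\right)^{2}\right) \frac{1}{828} = - \frac{11}{20} + \left(3249 + 16 \cdot 36\right) \frac{1}{828} = - \frac{11}{20} + \left(3249 + 576\right) \frac{1}{828} = - \frac{11}{20} + 3825 \cdot \frac{1}{828} = - \frac{11}{20} + \frac{425}{92} = \frac{468}{115}$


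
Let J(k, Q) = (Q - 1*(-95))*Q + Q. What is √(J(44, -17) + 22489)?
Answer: √21146 ≈ 145.42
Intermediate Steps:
J(k, Q) = Q + Q*(95 + Q) (J(k, Q) = (Q + 95)*Q + Q = (95 + Q)*Q + Q = Q*(95 + Q) + Q = Q + Q*(95 + Q))
√(J(44, -17) + 22489) = √(-17*(96 - 17) + 22489) = √(-17*79 + 22489) = √(-1343 + 22489) = √21146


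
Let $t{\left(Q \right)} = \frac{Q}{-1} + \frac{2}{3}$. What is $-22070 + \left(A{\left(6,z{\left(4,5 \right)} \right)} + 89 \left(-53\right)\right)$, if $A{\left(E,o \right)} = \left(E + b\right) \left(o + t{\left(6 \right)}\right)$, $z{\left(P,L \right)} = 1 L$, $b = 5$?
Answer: $- \frac{80372}{3} \approx -26791.0$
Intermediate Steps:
$z{\left(P,L \right)} = L$
$t{\left(Q \right)} = \frac{2}{3} - Q$ ($t{\left(Q \right)} = Q \left(-1\right) + 2 \cdot \frac{1}{3} = - Q + \frac{2}{3} = \frac{2}{3} - Q$)
$A{\left(E,o \right)} = \left(5 + E\right) \left(- \frac{16}{3} + o\right)$ ($A{\left(E,o \right)} = \left(E + 5\right) \left(o + \left(\frac{2}{3} - 6\right)\right) = \left(5 + E\right) \left(o + \left(\frac{2}{3} - 6\right)\right) = \left(5 + E\right) \left(o - \frac{16}{3}\right) = \left(5 + E\right) \left(- \frac{16}{3} + o\right)$)
$-22070 + \left(A{\left(6,z{\left(4,5 \right)} \right)} + 89 \left(-53\right)\right) = -22070 + \left(\left(- \frac{80}{3} + 5 \cdot 5 - 32 + 6 \cdot 5\right) + 89 \left(-53\right)\right) = -22070 + \left(\left(- \frac{80}{3} + 25 - 32 + 30\right) - 4717\right) = -22070 - \frac{14162}{3} = - \frac{80372}{3}$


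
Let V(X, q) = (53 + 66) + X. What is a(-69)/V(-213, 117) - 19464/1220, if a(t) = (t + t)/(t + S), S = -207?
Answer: -915113/57340 ≈ -15.959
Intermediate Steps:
V(X, q) = 119 + X
a(t) = 2*t/(-207 + t) (a(t) = (t + t)/(t - 207) = (2*t)/(-207 + t) = 2*t/(-207 + t))
a(-69)/V(-213, 117) - 19464/1220 = (2*(-69)/(-207 - 69))/(119 - 213) - 19464/1220 = (2*(-69)/(-276))/(-94) - 19464*1/1220 = (2*(-69)*(-1/276))*(-1/94) - 4866/305 = (1/2)*(-1/94) - 4866/305 = -1/188 - 4866/305 = -915113/57340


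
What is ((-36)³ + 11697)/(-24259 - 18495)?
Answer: 34959/42754 ≈ 0.81768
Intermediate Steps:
((-36)³ + 11697)/(-24259 - 18495) = (-46656 + 11697)/(-42754) = -34959*(-1/42754) = 34959/42754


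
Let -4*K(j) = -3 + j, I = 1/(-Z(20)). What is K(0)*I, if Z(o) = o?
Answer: -3/80 ≈ -0.037500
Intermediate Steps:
I = -1/20 (I = 1/(-1*20) = 1/(-20) = -1/20 ≈ -0.050000)
K(j) = 3/4 - j/4 (K(j) = -(-3 + j)/4 = 3/4 - j/4)
K(0)*I = (3/4 - 1/4*0)*(-1/20) = (3/4 + 0)*(-1/20) = (3/4)*(-1/20) = -3/80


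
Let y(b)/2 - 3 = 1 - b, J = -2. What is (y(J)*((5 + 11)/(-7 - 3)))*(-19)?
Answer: 1824/5 ≈ 364.80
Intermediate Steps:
y(b) = 8 - 2*b (y(b) = 6 + 2*(1 - b) = 6 + (2 - 2*b) = 8 - 2*b)
(y(J)*((5 + 11)/(-7 - 3)))*(-19) = ((8 - 2*(-2))*((5 + 11)/(-7 - 3)))*(-19) = ((8 + 4)*(16/(-10)))*(-19) = (12*(16*(-1/10)))*(-19) = (12*(-8/5))*(-19) = -96/5*(-19) = 1824/5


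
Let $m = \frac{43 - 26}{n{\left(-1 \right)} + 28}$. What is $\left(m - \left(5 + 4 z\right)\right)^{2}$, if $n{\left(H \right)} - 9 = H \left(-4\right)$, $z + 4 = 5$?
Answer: $\frac{123904}{1681} \approx 73.708$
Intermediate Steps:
$z = 1$ ($z = -4 + 5 = 1$)
$n{\left(H \right)} = 9 - 4 H$ ($n{\left(H \right)} = 9 + H \left(-4\right) = 9 - 4 H$)
$m = \frac{17}{41}$ ($m = \frac{43 - 26}{\left(9 - -4\right) + 28} = \frac{17}{\left(9 + 4\right) + 28} = \frac{17}{13 + 28} = \frac{17}{41} \approx 0.41463$)
$\left(m - \left(5 + 4 z\right)\right)^{2} = \left(\frac{17}{41} - 9\right)^{2} = \left(- \frac{352}{41}\right)^{2} = \frac{123904}{1681}$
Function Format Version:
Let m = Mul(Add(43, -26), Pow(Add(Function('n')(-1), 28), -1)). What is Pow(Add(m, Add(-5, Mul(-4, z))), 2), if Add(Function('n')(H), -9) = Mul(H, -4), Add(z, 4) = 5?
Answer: Rational(123904, 1681) ≈ 73.708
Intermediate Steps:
z = 1 (z = Add(-4, 5) = 1)
Function('n')(H) = Add(9, Mul(-4, H)) (Function('n')(H) = Add(9, Mul(H, -4)) = Add(9, Mul(-4, H)))
m = Rational(17, 41) (m = Mul(Add(43, -26), Pow(Add(Add(9, Mul(-4, -1)), 28), -1)) = Mul(17, Pow(Add(Add(9, 4), 28), -1)) = Mul(17, Pow(Add(13, 28), -1)) = Mul(17, Pow(41, -1)) = Mul(17, Rational(1, 41)) = Rational(17, 41) ≈ 0.41463)
Pow(Add(m, Add(-5, Mul(-4, z))), 2) = Pow(Add(Rational(17, 41), Add(-5, Mul(-4, 1))), 2) = Pow(Add(Rational(17, 41), Add(-5, -4)), 2) = Pow(Add(Rational(17, 41), -9), 2) = Pow(Rational(-352, 41), 2) = Rational(123904, 1681)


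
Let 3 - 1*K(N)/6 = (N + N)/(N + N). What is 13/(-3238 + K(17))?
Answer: -13/3226 ≈ -0.0040298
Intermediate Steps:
K(N) = 12 (K(N) = 18 - 6*(N + N)/(N + N) = 18 - 6*2*N/(2*N) = 18 - 6*2*N*1/(2*N) = 18 - 6*1 = 18 - 6 = 12)
13/(-3238 + K(17)) = 13/(-3238 + 12) = 13/(-3226) = 13*(-1/3226) = -13/3226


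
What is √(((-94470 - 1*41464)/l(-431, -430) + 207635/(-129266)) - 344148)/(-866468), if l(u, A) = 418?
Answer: -I*√251430904924470434306/23409014169992 ≈ -0.00067737*I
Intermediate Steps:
√(((-94470 - 1*41464)/l(-431, -430) + 207635/(-129266)) - 344148)/(-866468) = √(((-94470 - 1*41464)/418 + 207635/(-129266)) - 344148)/(-866468) = √(((-94470 - 41464)*(1/418) + 207635*(-1/129266)) - 344148)*(-1/866468) = √((-135934*1/418 - 207635/129266) - 344148)*(-1/866468) = √((-67967/209 - 207635/129266) - 344148)*(-1/866468) = √(-8829217937/27016594 - 344148)*(-1/866468) = √(-9306536009849/27016594)*(-1/866468) = (I*√251430904924470434306/27016594)*(-1/866468) = -I*√251430904924470434306/23409014169992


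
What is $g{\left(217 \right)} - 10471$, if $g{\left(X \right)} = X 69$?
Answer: $4502$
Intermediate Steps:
$g{\left(X \right)} = 69 X$
$g{\left(217 \right)} - 10471 = 69 \cdot 217 - 10471 = 14973 - 10471 = 4502$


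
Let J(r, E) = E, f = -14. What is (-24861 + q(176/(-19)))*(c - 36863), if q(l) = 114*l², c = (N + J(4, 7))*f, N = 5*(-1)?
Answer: 10569382173/19 ≈ 5.5628e+8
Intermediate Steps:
N = -5
c = -28 (c = (-5 + 7)*(-14) = 2*(-14) = -28)
(-24861 + q(176/(-19)))*(c - 36863) = (-24861 + 114*(176/(-19))²)*(-28 - 36863) = (-24861 + 114*(176*(-1/19))²)*(-36891) = (-24861 + 114*(-176/19)²)*(-36891) = (-24861 + 114*(30976/361))*(-36891) = (-24861 + 185856/19)*(-36891) = -286503/19*(-36891) = 10569382173/19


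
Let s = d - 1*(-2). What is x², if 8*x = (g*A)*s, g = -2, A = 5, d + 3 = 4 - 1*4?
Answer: 25/16 ≈ 1.5625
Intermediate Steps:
d = -3 (d = -3 + (4 - 1*4) = -3 + (4 - 4) = -3 + 0 = -3)
s = -1 (s = -3 - 1*(-2) = -3 + 2 = -1)
x = 5/4 (x = (-2*5*(-1))/8 = (-10*(-1))/8 = (⅛)*10 = 5/4 ≈ 1.2500)
x² = (5/4)² = 25/16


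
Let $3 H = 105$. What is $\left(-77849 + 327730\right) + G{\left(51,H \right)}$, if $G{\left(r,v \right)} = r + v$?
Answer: $249967$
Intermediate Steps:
$H = 35$ ($H = \frac{1}{3} \cdot 105 = 35$)
$\left(-77849 + 327730\right) + G{\left(51,H \right)} = \left(-77849 + 327730\right) + \left(51 + 35\right) = 249881 + 86 = 249967$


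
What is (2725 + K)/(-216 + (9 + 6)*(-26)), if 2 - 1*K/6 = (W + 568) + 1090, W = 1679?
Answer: 17285/606 ≈ 28.523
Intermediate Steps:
K = -20010 (K = 12 - 6*((1679 + 568) + 1090) = 12 - 6*(2247 + 1090) = 12 - 6*3337 = 12 - 20022 = -20010)
(2725 + K)/(-216 + (9 + 6)*(-26)) = (2725 - 20010)/(-216 + (9 + 6)*(-26)) = -17285/(-216 + 15*(-26)) = -17285/(-216 - 390) = -17285/(-606) = -17285*(-1/606) = 17285/606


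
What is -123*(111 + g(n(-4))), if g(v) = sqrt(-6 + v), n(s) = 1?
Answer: -13653 - 123*I*sqrt(5) ≈ -13653.0 - 275.04*I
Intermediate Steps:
-123*(111 + g(n(-4))) = -123*(111 + sqrt(-6 + 1)) = -123*(111 + sqrt(-5)) = -123*(111 + I*sqrt(5)) = -13653 - 123*I*sqrt(5)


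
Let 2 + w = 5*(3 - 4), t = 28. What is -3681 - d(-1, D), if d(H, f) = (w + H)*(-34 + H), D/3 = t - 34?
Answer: -3961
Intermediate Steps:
w = -7 (w = -2 + 5*(3 - 4) = -2 + 5*(-1) = -2 - 5 = -7)
D = -18 (D = 3*(28 - 34) = 3*(-6) = -18)
d(H, f) = (-34 + H)*(-7 + H) (d(H, f) = (-7 + H)*(-34 + H) = (-34 + H)*(-7 + H))
-3681 - d(-1, D) = -3681 - (238 + (-1)² - 41*(-1)) = -3681 - (238 + 1 + 41) = -3681 - 1*280 = -3681 - 280 = -3961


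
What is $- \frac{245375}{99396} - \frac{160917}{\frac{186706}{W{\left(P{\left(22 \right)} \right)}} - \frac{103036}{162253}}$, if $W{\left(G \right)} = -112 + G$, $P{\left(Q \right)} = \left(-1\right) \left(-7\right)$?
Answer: $\frac{2704647902938085}{30736110873996} \approx 87.996$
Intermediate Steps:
$P{\left(Q \right)} = 7$
$- \frac{245375}{99396} - \frac{160917}{\frac{186706}{W{\left(P{\left(22 \right)} \right)}} - \frac{103036}{162253}} = - \frac{245375}{99396} - \frac{160917}{\frac{186706}{-112 + 7} - \frac{103036}{162253}} = \left(-245375\right) \frac{1}{99396} - \frac{160917}{\frac{186706}{-105} - \frac{103036}{162253}} = - \frac{245375}{99396} - \frac{160917}{186706 \left(- \frac{1}{105}\right) - \frac{103036}{162253}} = - \frac{245375}{99396} - \frac{160917}{- \frac{186706}{105} - \frac{103036}{162253}} = - \frac{245375}{99396} - \frac{160917}{- \frac{618457702}{347685}} = - \frac{245375}{99396} - - \frac{55948427145}{618457702} = - \frac{245375}{99396} + \frac{55948427145}{618457702} = \frac{2704647902938085}{30736110873996}$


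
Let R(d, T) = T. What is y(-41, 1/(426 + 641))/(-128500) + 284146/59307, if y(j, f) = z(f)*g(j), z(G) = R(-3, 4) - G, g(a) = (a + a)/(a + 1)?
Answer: 779171944158271/162631062330000 ≈ 4.7910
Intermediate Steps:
g(a) = 2*a/(1 + a) (g(a) = (2*a)/(1 + a) = 2*a/(1 + a))
z(G) = 4 - G
y(j, f) = 2*j*(4 - f)/(1 + j) (y(j, f) = (4 - f)*(2*j/(1 + j)) = 2*j*(4 - f)/(1 + j))
y(-41, 1/(426 + 641))/(-128500) + 284146/59307 = (2*(-41)*(4 - 1/(426 + 641))/(1 - 41))/(-128500) + 284146/59307 = (2*(-41)*(4 - 1/1067)/(-40))*(-1/128500) + 284146*(1/59307) = (2*(-41)*(-1/40)*(4 - 1*1/1067))*(-1/128500) + 284146/59307 = (2*(-41)*(-1/40)*(4 - 1/1067))*(-1/128500) + 284146/59307 = (2*(-41)*(-1/40)*(4267/1067))*(-1/128500) + 284146/59307 = (174947/21340)*(-1/128500) + 284146/59307 = -174947/2742190000 + 284146/59307 = 779171944158271/162631062330000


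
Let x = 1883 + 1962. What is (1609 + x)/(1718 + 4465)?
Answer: 202/229 ≈ 0.88210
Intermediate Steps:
x = 3845
(1609 + x)/(1718 + 4465) = (1609 + 3845)/(1718 + 4465) = 5454/6183 = 5454*(1/6183) = 202/229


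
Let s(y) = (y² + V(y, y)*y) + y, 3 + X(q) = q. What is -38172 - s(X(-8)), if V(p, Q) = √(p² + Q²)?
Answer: -38282 + 121*√2 ≈ -38111.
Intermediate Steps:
X(q) = -3 + q
V(p, Q) = √(Q² + p²)
s(y) = y + y² + y*√2*√(y²) (s(y) = (y² + √(y² + y²)*y) + y = (y² + √(2*y²)*y) + y = (y² + (√2*√(y²))*y) + y = (y² + y*√2*√(y²)) + y = y + y² + y*√2*√(y²))
-38172 - s(X(-8)) = -38172 - (-3 - 8)*(1 + (-3 - 8) + √2*√((-3 - 8)²)) = -38172 - (-11)*(1 - 11 + √2*√((-11)²)) = -38172 - (-11)*(1 - 11 + √2*√121) = -38172 - (-11)*(1 - 11 + √2*11) = -38172 - (-11)*(1 - 11 + 11*√2) = -38172 - (-11)*(-10 + 11*√2) = -38172 - (110 - 121*√2) = -38172 + (-110 + 121*√2) = -38282 + 121*√2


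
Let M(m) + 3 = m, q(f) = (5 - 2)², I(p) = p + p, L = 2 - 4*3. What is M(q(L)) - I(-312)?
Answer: 630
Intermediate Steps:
L = -10 (L = 2 - 12 = -10)
I(p) = 2*p
q(f) = 9 (q(f) = 3² = 9)
M(m) = -3 + m
M(q(L)) - I(-312) = (-3 + 9) - 2*(-312) = 6 - 1*(-624) = 6 + 624 = 630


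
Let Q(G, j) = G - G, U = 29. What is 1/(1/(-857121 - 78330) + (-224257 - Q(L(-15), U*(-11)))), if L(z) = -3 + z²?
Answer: -935451/209781434908 ≈ -4.4592e-6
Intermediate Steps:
Q(G, j) = 0
1/(1/(-857121 - 78330) + (-224257 - Q(L(-15), U*(-11)))) = 1/(1/(-857121 - 78330) + (-224257 - 1*0)) = 1/(1/(-935451) + (-224257 + 0)) = 1/(-1/935451 - 224257) = 1/(-209781434908/935451) = -935451/209781434908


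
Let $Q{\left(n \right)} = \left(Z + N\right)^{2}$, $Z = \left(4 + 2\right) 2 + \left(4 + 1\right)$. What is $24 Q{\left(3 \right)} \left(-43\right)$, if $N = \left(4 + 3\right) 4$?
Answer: $-2089800$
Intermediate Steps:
$N = 28$ ($N = 7 \cdot 4 = 28$)
$Z = 17$ ($Z = 6 \cdot 2 + 5 = 12 + 5 = 17$)
$Q{\left(n \right)} = 2025$ ($Q{\left(n \right)} = \left(17 + 28\right)^{2} = 45^{2} = 2025$)
$24 Q{\left(3 \right)} \left(-43\right) = 24 \cdot 2025 \left(-43\right) = 48600 \left(-43\right) = -2089800$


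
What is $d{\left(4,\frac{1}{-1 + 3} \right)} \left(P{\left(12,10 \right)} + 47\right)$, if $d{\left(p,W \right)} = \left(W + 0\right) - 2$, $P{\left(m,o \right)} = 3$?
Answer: $-75$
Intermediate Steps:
$d{\left(p,W \right)} = -2 + W$ ($d{\left(p,W \right)} = W - 2 = -2 + W$)
$d{\left(4,\frac{1}{-1 + 3} \right)} \left(P{\left(12,10 \right)} + 47\right) = \left(-2 + \frac{1}{-1 + 3}\right) \left(3 + 47\right) = \left(-2 + \frac{1}{2}\right) 50 = \left(- \frac{3}{2}\right) 50 = -75$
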